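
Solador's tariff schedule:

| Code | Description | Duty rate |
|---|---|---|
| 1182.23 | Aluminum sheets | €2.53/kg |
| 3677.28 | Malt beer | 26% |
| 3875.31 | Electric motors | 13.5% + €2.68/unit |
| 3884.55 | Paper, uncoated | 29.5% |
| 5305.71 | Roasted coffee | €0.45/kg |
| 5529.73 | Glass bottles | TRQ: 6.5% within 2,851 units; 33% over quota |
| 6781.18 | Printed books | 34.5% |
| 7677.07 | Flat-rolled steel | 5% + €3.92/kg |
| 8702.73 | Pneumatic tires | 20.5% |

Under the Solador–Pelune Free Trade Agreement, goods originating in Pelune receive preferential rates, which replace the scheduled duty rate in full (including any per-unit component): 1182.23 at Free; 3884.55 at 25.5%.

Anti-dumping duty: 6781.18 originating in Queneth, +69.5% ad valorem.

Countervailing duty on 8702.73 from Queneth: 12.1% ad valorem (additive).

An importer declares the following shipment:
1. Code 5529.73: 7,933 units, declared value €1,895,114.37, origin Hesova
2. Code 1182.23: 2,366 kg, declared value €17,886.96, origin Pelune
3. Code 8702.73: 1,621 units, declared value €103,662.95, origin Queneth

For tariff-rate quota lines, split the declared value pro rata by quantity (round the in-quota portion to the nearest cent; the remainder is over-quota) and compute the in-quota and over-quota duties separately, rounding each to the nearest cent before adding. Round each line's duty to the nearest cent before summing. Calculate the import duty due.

€478,696.88

Line 1 (5529.73, Hesova, 7,933 units, €1,895,114.37):
Code 5529.73 is under a tariff-rate quota (threshold 2,851 units). In-quota: 2,851 units at 6.5%; over-quota: 5,082 units at 33%.
Pro-rata value split: in-quota = €1,895,114.37 × 2,851/7,933 = €681,075.39; over-quota = €1,895,114.37 − €681,075.39 = €1,214,038.98.
In-quota duty = €681,075.39 × 6.5% = €44,269.90. Over-quota duty = €1,214,038.98 × 33% = €400,632.86.
Line duty = €44,269.90 + €400,632.86 = €444,902.76.
Line 2 (1182.23, Pelune, 2,366 kg, €17,886.96):
Base rate for 1182.23 is €2.53/kg.
Origin Pelune qualifies under the Solador–Pelune agreement and 1182.23 is covered: preferential rate Free applies instead.
Duty = €17,886.96 × 0% = €0.00.
Line 3 (8702.73, Queneth, 1,621 units, €103,662.95):
Base rate for 8702.73 is 20.5%.
Additional duty on 8702.73 from Queneth: +12.1%. Applied ad valorem rate: 20.5% + 12.1% = 32.6%.
Duty = €103,662.95 × 32.6% = €33,794.12.
Total = €444,902.76 + €0.00 + €33,794.12 = €478,696.88.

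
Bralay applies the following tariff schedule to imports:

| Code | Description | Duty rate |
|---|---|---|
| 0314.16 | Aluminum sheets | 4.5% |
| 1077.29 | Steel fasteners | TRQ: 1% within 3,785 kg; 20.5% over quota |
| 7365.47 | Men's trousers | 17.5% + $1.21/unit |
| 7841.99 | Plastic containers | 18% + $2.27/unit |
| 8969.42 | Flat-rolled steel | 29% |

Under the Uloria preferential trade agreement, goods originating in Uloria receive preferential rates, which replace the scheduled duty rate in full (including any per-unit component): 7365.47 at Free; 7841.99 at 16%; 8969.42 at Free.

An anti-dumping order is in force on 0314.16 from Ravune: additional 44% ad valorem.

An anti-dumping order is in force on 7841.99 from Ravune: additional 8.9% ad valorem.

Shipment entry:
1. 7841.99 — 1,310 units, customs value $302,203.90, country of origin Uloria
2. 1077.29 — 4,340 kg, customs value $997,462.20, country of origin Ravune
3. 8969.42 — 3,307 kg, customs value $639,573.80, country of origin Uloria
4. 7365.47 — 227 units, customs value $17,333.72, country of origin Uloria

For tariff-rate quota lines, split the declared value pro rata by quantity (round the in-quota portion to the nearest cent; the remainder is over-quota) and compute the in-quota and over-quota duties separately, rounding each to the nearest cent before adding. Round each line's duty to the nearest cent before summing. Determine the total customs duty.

Line 1 (7841.99, Uloria, 1,310 units, $302,203.90):
Base rate for 7841.99 is 18% + $2.27/unit.
Origin Uloria qualifies under the Bralay–Uloria agreement and 7841.99 is covered: preferential rate 16% applies instead.
The additional-duty order on 7841.99 targets Ravune, not Uloria; it does not apply.
Duty = $302,203.90 × 16% = $48,352.62.
Line 2 (1077.29, Ravune, 4,340 kg, $997,462.20):
Code 1077.29 is under a tariff-rate quota (threshold 3,785 kg). In-quota: 3,785 kg at 1%; over-quota: 555 kg at 20.5%.
Pro-rata value split: in-quota = $997,462.20 × 3,785/4,340 = $869,906.55; over-quota = $997,462.20 − $869,906.55 = $127,555.65.
In-quota duty = $869,906.55 × 1% = $8,699.07. Over-quota duty = $127,555.65 × 20.5% = $26,148.91.
Line duty = $8,699.07 + $26,148.91 = $34,847.98.
Line 3 (8969.42, Uloria, 3,307 kg, $639,573.80):
Base rate for 8969.42 is 29%.
Origin Uloria qualifies under the Bralay–Uloria agreement and 8969.42 is covered: preferential rate Free applies instead.
Duty = $639,573.80 × 0% = $0.00.
Line 4 (7365.47, Uloria, 227 units, $17,333.72):
Base rate for 7365.47 is 17.5% + $1.21/unit.
Origin Uloria qualifies under the Bralay–Uloria agreement and 7365.47 is covered: preferential rate Free applies instead.
Duty = $17,333.72 × 0% = $0.00.
Total = $48,352.62 + $34,847.98 + $0.00 + $0.00 = $83,200.60.

$83,200.60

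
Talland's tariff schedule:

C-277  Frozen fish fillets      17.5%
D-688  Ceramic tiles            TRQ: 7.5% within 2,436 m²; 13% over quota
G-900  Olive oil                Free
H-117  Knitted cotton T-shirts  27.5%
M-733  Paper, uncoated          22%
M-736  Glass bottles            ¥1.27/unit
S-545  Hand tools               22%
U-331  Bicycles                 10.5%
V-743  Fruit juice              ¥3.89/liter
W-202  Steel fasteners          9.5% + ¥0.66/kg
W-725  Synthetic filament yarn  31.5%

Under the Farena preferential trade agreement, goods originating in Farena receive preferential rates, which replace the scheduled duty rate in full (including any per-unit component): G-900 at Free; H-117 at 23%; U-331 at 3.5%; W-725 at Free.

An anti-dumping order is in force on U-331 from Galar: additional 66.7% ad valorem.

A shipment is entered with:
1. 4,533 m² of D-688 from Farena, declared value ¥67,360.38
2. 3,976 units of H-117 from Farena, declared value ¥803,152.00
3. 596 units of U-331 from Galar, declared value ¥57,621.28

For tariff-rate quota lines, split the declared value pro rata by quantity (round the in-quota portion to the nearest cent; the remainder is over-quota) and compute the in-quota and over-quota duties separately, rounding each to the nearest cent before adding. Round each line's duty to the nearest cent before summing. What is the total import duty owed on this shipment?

¥235,974.49

Line 1 (D-688, Farena, 4,533 m², ¥67,360.38):
Code D-688 is under a tariff-rate quota (threshold 2,436 m²). In-quota: 2,436 m² at 7.5%; over-quota: 2,097 m² at 13%.
Pro-rata value split: in-quota = ¥67,360.38 × 2,436/4,533 = ¥36,198.96; over-quota = ¥67,360.38 − ¥36,198.96 = ¥31,161.42.
In-quota duty = ¥36,198.96 × 7.5% = ¥2,714.92. Over-quota duty = ¥31,161.42 × 13% = ¥4,050.98.
Line duty = ¥2,714.92 + ¥4,050.98 = ¥6,765.90.
Line 2 (H-117, Farena, 3,976 units, ¥803,152.00):
Base rate for H-117 is 27.5%.
Origin Farena qualifies under the Talland–Farena agreement and H-117 is covered: preferential rate 23% applies instead.
Duty = ¥803,152.00 × 23% = ¥184,724.96.
Line 3 (U-331, Galar, 596 units, ¥57,621.28):
Base rate for U-331 is 10.5%.
U-331 has an FTA preferential rate, but origin Galar is not Farena; base rate stands.
Additional duty on U-331 from Galar: +66.7%. Applied ad valorem rate: 10.5% + 66.7% = 77.2%.
Duty = ¥57,621.28 × 77.2% = ¥44,483.63.
Total = ¥6,765.90 + ¥184,724.96 + ¥44,483.63 = ¥235,974.49.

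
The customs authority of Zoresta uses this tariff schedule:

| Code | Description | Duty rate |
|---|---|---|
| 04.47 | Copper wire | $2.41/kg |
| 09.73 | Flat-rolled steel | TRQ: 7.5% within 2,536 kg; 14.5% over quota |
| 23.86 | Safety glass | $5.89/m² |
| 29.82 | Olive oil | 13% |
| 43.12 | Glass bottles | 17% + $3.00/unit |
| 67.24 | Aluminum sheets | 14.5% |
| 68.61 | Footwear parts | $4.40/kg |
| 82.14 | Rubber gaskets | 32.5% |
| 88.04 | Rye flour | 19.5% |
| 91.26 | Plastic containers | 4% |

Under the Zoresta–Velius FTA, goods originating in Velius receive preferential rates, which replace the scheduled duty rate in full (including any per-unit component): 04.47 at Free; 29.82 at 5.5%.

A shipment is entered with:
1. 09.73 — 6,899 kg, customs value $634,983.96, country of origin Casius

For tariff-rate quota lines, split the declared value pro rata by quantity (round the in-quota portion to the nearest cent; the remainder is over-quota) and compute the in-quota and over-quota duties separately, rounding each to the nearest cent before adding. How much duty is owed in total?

Line 1 (09.73, Casius, 6,899 kg, $634,983.96):
Code 09.73 is under a tariff-rate quota (threshold 2,536 kg). In-quota: 2,536 kg at 7.5%; over-quota: 4,363 kg at 14.5%.
Pro-rata value split: in-quota = $634,983.96 × 2,536/6,899 = $233,413.44; over-quota = $634,983.96 − $233,413.44 = $401,570.52.
In-quota duty = $233,413.44 × 7.5% = $17,506.01. Over-quota duty = $401,570.52 × 14.5% = $58,227.73.
Line duty = $17,506.01 + $58,227.73 = $75,733.74.

$75,733.74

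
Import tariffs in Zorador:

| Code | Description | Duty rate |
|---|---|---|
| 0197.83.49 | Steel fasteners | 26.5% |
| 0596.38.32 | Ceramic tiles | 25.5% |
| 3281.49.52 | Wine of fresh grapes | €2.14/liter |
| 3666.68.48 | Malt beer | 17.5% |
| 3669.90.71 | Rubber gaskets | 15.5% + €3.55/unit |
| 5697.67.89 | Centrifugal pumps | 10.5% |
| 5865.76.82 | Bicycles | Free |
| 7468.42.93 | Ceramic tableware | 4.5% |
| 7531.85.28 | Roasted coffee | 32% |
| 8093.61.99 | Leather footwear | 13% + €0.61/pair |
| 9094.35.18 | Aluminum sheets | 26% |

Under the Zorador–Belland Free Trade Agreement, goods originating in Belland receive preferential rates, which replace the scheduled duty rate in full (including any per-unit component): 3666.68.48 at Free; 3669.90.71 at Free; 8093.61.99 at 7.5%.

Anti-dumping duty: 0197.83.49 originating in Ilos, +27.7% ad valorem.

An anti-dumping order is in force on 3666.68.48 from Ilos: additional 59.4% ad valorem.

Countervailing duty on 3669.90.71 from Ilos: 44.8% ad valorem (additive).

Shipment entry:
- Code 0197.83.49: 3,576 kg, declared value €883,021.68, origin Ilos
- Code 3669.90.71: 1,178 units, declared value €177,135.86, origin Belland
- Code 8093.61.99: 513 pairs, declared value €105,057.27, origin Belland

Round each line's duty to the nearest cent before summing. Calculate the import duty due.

Line 1 (0197.83.49, Ilos, 3,576 kg, €883,021.68):
Base rate for 0197.83.49 is 26.5%.
Additional duty on 0197.83.49 from Ilos: +27.7%. Applied ad valorem rate: 26.5% + 27.7% = 54.2%.
Duty = €883,021.68 × 54.2% = €478,597.75.
Line 2 (3669.90.71, Belland, 1,178 units, €177,135.86):
Base rate for 3669.90.71 is 15.5% + €3.55/unit.
Origin Belland qualifies under the Zorador–Belland agreement and 3669.90.71 is covered: preferential rate Free applies instead.
The additional-duty order on 3669.90.71 targets Ilos, not Belland; it does not apply.
Duty = €177,135.86 × 0% = €0.00.
Line 3 (8093.61.99, Belland, 513 pairs, €105,057.27):
Base rate for 8093.61.99 is 13% + €0.61/pair.
Origin Belland qualifies under the Zorador–Belland agreement and 8093.61.99 is covered: preferential rate 7.5% applies instead.
Duty = €105,057.27 × 7.5% = €7,879.30.
Total = €478,597.75 + €0.00 + €7,879.30 = €486,477.05.

€486,477.05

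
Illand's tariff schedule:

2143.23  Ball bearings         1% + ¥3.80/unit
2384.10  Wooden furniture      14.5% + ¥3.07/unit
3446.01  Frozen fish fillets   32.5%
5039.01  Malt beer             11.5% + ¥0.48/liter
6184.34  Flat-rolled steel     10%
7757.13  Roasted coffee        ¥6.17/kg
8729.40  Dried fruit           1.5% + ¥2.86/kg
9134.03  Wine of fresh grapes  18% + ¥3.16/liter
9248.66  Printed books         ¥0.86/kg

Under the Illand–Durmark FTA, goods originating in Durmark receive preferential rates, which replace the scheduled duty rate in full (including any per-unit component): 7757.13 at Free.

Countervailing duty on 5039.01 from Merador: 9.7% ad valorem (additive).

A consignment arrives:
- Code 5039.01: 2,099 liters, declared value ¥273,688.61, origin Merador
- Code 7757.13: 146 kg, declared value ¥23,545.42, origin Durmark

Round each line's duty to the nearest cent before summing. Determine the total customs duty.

Line 1 (5039.01, Merador, 2,099 liters, ¥273,688.61):
Base rate for 5039.01 is 11.5% + ¥0.48/liter.
Additional duty on 5039.01 from Merador: +9.7%. Applied ad valorem rate: 11.5% + 9.7% = 21.2%.
Duty = ¥273,688.61 × 21.2% + 2,099 × ¥0.48 = ¥59,029.51.
Line 2 (7757.13, Durmark, 146 kg, ¥23,545.42):
Base rate for 7757.13 is ¥6.17/kg.
Origin Durmark qualifies under the Illand–Durmark agreement and 7757.13 is covered: preferential rate Free applies instead.
Duty = ¥23,545.42 × 0% = ¥0.00.
Total = ¥59,029.51 + ¥0.00 = ¥59,029.51.

¥59,029.51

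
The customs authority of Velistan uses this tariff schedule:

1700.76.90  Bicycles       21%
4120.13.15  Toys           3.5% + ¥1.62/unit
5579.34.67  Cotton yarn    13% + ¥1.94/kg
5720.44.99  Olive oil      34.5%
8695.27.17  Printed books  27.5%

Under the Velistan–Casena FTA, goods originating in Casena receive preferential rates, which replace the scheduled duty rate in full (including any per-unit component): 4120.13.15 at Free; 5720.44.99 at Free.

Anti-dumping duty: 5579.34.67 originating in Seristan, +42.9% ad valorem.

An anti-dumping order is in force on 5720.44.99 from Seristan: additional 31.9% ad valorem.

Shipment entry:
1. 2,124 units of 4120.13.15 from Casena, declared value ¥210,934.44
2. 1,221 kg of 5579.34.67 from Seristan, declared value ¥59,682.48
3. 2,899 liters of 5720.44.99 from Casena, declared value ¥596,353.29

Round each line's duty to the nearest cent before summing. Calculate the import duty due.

¥35,731.25

Line 1 (4120.13.15, Casena, 2,124 units, ¥210,934.44):
Base rate for 4120.13.15 is 3.5% + ¥1.62/unit.
Origin Casena qualifies under the Velistan–Casena agreement and 4120.13.15 is covered: preferential rate Free applies instead.
Duty = ¥210,934.44 × 0% = ¥0.00.
Line 2 (5579.34.67, Seristan, 1,221 kg, ¥59,682.48):
Base rate for 5579.34.67 is 13% + ¥1.94/kg.
Additional duty on 5579.34.67 from Seristan: +42.9%. Applied ad valorem rate: 13% + 42.9% = 55.9%.
Duty = ¥59,682.48 × 55.9% + 1,221 × ¥1.94 = ¥35,731.25.
Line 3 (5720.44.99, Casena, 2,899 liters, ¥596,353.29):
Base rate for 5720.44.99 is 34.5%.
Origin Casena qualifies under the Velistan–Casena agreement and 5720.44.99 is covered: preferential rate Free applies instead.
The additional-duty order on 5720.44.99 targets Seristan, not Casena; it does not apply.
Duty = ¥596,353.29 × 0% = ¥0.00.
Total = ¥0.00 + ¥35,731.25 + ¥0.00 = ¥35,731.25.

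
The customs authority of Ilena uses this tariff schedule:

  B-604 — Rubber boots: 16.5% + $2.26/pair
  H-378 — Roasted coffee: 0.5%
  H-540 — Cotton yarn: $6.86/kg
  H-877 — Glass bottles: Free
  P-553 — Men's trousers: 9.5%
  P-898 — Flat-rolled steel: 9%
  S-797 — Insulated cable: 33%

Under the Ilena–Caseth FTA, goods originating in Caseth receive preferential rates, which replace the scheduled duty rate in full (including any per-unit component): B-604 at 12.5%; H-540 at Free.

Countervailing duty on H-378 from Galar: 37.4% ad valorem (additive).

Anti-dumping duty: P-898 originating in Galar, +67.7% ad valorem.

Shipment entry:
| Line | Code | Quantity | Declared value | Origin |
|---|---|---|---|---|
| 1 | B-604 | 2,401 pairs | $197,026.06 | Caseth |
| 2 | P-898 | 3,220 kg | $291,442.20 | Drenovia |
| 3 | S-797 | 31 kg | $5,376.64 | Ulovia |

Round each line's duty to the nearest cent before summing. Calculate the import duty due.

Line 1 (B-604, Caseth, 2,401 pairs, $197,026.06):
Base rate for B-604 is 16.5% + $2.26/pair.
Origin Caseth qualifies under the Ilena–Caseth agreement and B-604 is covered: preferential rate 12.5% applies instead.
Duty = $197,026.06 × 12.5% = $24,628.26.
Line 2 (P-898, Drenovia, 3,220 kg, $291,442.20):
Base rate for P-898 is 9%.
The additional-duty order on P-898 targets Galar, not Drenovia; it does not apply.
Duty = $291,442.20 × 9% = $26,229.80.
Line 3 (S-797, Ulovia, 31 kg, $5,376.64):
Base rate for S-797 is 33%.
Duty = $5,376.64 × 33% = $1,774.29.
Total = $24,628.26 + $26,229.80 + $1,774.29 = $52,632.35.

$52,632.35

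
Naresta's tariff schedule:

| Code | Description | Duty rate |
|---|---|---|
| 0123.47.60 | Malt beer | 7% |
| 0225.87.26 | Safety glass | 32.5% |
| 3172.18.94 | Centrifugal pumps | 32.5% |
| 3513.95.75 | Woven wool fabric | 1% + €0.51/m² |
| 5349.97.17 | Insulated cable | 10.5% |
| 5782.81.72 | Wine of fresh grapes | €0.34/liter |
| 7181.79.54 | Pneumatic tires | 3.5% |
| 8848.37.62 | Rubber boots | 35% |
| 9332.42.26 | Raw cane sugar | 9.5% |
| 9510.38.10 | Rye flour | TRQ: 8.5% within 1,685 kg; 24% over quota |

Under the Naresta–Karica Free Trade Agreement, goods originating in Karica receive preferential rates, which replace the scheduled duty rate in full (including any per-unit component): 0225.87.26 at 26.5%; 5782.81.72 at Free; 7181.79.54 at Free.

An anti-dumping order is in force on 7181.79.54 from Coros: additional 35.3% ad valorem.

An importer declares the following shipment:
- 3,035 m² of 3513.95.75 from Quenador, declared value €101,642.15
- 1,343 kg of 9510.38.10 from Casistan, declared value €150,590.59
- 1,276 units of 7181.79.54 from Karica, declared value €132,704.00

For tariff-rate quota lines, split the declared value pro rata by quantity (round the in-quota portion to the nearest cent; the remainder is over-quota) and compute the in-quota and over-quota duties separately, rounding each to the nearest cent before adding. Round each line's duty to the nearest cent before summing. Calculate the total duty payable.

Line 1 (3513.95.75, Quenador, 3,035 m², €101,642.15):
Base rate for 3513.95.75 is 1% + €0.51/m².
Duty = €101,642.15 × 1% + 3,035 × €0.51 = €2,564.27.
Line 2 (9510.38.10, Casistan, 1,343 kg, €150,590.59):
Code 9510.38.10 is under a tariff-rate quota (threshold 1,685 kg). Quantity 1,343 kg is within the quota, so the in-quota rate 8.5% applies to the full value.
Duty = €150,590.59 × 8.5% = €12,800.20.
Line 3 (7181.79.54, Karica, 1,276 units, €132,704.00):
Base rate for 7181.79.54 is 3.5%.
Origin Karica qualifies under the Naresta–Karica agreement and 7181.79.54 is covered: preferential rate Free applies instead.
The additional-duty order on 7181.79.54 targets Coros, not Karica; it does not apply.
Duty = €132,704.00 × 0% = €0.00.
Total = €2,564.27 + €12,800.20 + €0.00 = €15,364.47.

€15,364.47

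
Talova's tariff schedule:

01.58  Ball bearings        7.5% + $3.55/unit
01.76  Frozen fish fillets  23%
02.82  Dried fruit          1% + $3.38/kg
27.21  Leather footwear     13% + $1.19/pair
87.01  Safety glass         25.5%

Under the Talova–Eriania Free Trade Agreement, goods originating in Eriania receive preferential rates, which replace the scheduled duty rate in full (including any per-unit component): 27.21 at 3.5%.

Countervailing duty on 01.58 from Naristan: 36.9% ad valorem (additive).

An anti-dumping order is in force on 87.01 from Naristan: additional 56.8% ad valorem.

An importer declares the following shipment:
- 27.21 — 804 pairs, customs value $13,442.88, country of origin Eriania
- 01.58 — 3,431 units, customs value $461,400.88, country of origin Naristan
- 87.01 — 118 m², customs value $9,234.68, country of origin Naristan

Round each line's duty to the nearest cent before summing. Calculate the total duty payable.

Line 1 (27.21, Eriania, 804 pairs, $13,442.88):
Base rate for 27.21 is 13% + $1.19/pair.
Origin Eriania qualifies under the Talova–Eriania agreement and 27.21 is covered: preferential rate 3.5% applies instead.
Duty = $13,442.88 × 3.5% = $470.50.
Line 2 (01.58, Naristan, 3,431 units, $461,400.88):
Base rate for 01.58 is 7.5% + $3.55/unit.
Additional duty on 01.58 from Naristan: +36.9%. Applied ad valorem rate: 7.5% + 36.9% = 44.4%.
Duty = $461,400.88 × 44.4% + 3,431 × $3.55 = $217,042.04.
Line 3 (87.01, Naristan, 118 m², $9,234.68):
Base rate for 87.01 is 25.5%.
Additional duty on 87.01 from Naristan: +56.8%. Applied ad valorem rate: 25.5% + 56.8% = 82.3%.
Duty = $9,234.68 × 82.3% = $7,600.14.
Total = $470.50 + $217,042.04 + $7,600.14 = $225,112.68.

$225,112.68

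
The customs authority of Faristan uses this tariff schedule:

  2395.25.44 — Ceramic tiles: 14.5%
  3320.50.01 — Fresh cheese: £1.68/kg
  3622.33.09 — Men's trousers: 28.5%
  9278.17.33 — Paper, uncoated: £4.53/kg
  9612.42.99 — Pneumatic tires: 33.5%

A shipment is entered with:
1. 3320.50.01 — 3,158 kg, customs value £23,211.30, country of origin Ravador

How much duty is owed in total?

Line 1 (3320.50.01, Ravador, 3,158 kg, £23,211.30):
Base rate for 3320.50.01 is £1.68/kg.
Duty = 3,158 × £1.68 = £5,305.44.

£5,305.44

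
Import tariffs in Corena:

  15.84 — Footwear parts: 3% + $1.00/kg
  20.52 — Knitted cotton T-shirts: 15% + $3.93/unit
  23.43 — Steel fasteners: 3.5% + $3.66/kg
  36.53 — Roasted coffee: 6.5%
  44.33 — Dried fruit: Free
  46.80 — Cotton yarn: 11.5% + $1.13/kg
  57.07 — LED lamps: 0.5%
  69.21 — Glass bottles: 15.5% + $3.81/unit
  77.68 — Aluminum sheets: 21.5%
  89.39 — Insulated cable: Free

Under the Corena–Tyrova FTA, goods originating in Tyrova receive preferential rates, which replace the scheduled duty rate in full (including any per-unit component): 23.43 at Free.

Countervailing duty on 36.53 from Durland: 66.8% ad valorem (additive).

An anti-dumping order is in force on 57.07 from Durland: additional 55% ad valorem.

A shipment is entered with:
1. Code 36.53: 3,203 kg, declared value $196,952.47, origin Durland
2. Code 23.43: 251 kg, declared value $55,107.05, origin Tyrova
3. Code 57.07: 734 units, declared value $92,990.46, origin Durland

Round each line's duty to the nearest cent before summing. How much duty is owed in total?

Line 1 (36.53, Durland, 3,203 kg, $196,952.47):
Base rate for 36.53 is 6.5%.
Additional duty on 36.53 from Durland: +66.8%. Applied ad valorem rate: 6.5% + 66.8% = 73.3%.
Duty = $196,952.47 × 73.3% = $144,366.16.
Line 2 (23.43, Tyrova, 251 kg, $55,107.05):
Base rate for 23.43 is 3.5% + $3.66/kg.
Origin Tyrova qualifies under the Corena–Tyrova agreement and 23.43 is covered: preferential rate Free applies instead.
Duty = $55,107.05 × 0% = $0.00.
Line 3 (57.07, Durland, 734 units, $92,990.46):
Base rate for 57.07 is 0.5%.
Additional duty on 57.07 from Durland: +55%. Applied ad valorem rate: 0.5% + 55% = 55.5%.
Duty = $92,990.46 × 55.5% = $51,609.71.
Total = $144,366.16 + $0.00 + $51,609.71 = $195,975.87.

$195,975.87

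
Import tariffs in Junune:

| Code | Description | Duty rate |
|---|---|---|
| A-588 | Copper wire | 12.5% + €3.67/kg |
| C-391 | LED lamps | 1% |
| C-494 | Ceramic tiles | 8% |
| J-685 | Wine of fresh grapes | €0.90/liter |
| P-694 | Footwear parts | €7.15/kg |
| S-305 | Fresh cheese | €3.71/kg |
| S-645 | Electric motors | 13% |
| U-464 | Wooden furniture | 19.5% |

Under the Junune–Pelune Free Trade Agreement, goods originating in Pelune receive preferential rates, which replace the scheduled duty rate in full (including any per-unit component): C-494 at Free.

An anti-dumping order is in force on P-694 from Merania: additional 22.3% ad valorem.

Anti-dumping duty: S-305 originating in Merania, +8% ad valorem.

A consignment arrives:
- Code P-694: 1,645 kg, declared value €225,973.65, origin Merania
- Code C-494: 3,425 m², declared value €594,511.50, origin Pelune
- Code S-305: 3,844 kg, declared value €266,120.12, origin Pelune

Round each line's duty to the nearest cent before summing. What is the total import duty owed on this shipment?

Line 1 (P-694, Merania, 1,645 kg, €225,973.65):
Base rate for P-694 is €7.15/kg.
Additional duty on P-694 from Merania: +22.3% ad valorem. Applied ad valorem rate = 22.3%.
Duty = €225,973.65 × 22.3% + 1,645 × €7.15 = €62,153.87.
Line 2 (C-494, Pelune, 3,425 m², €594,511.50):
Base rate for C-494 is 8%.
Origin Pelune qualifies under the Junune–Pelune agreement and C-494 is covered: preferential rate Free applies instead.
Duty = €594,511.50 × 0% = €0.00.
Line 3 (S-305, Pelune, 3,844 kg, €266,120.12):
Base rate for S-305 is €3.71/kg.
Origin Pelune is the FTA partner but S-305 is not on the preference list; base rate stands.
The additional-duty order on S-305 targets Merania, not Pelune; it does not apply.
Duty = 3,844 × €3.71 = €14,261.24.
Total = €62,153.87 + €0.00 + €14,261.24 = €76,415.11.

€76,415.11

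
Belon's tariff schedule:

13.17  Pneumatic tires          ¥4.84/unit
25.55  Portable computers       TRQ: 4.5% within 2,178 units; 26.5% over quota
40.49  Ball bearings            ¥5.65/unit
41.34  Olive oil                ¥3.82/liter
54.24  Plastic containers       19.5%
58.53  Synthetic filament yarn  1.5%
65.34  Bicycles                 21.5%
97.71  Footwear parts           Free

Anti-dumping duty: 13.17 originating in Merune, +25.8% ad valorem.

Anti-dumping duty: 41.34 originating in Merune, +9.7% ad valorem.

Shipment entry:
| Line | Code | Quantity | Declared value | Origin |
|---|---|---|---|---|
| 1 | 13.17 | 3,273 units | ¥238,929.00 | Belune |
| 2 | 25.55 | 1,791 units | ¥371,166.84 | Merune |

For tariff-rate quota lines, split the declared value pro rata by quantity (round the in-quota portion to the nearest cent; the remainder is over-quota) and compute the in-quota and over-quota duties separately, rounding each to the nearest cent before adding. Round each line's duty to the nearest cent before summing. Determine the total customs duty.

Line 1 (13.17, Belune, 3,273 units, ¥238,929.00):
Base rate for 13.17 is ¥4.84/unit.
The additional-duty order on 13.17 targets Merune, not Belune; it does not apply.
Duty = 3,273 × ¥4.84 = ¥15,841.32.
Line 2 (25.55, Merune, 1,791 units, ¥371,166.84):
Code 25.55 is under a tariff-rate quota (threshold 2,178 units). Quantity 1,791 units is within the quota, so the in-quota rate 4.5% applies to the full value.
Duty = ¥371,166.84 × 4.5% = ¥16,702.51.
Total = ¥15,841.32 + ¥16,702.51 = ¥32,543.83.

¥32,543.83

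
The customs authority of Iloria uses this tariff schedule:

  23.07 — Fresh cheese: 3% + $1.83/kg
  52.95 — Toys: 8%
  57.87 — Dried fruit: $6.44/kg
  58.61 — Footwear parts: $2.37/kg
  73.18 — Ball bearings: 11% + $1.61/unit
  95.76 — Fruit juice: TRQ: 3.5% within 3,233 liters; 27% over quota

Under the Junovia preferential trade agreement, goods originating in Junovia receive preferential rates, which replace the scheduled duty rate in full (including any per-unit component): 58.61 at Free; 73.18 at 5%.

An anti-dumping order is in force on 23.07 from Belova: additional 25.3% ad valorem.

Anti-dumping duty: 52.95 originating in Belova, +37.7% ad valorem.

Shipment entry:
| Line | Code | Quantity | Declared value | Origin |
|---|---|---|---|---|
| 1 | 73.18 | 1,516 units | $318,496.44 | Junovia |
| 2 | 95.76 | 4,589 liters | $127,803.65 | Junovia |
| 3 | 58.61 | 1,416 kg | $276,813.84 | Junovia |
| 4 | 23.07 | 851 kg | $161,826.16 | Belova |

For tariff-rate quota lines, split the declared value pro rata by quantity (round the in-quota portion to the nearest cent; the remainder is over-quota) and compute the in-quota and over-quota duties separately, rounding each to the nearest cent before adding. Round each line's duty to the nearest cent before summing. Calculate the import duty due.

Line 1 (73.18, Junovia, 1,516 units, $318,496.44):
Base rate for 73.18 is 11% + $1.61/unit.
Origin Junovia qualifies under the Iloria–Junovia agreement and 73.18 is covered: preferential rate 5% applies instead.
Duty = $318,496.44 × 5% = $15,924.82.
Line 2 (95.76, Junovia, 4,589 liters, $127,803.65):
Code 95.76 is under a tariff-rate quota (threshold 3,233 liters). In-quota: 3,233 liters at 3.5%; over-quota: 1,356 liters at 27%.
Pro-rata value split: in-quota = $127,803.65 × 3,233/4,589 = $90,039.05; over-quota = $127,803.65 − $90,039.05 = $37,764.60.
In-quota duty = $90,039.05 × 3.5% = $3,151.37. Over-quota duty = $37,764.60 × 27% = $10,196.44.
Line duty = $3,151.37 + $10,196.44 = $13,347.81.
Line 3 (58.61, Junovia, 1,416 kg, $276,813.84):
Base rate for 58.61 is $2.37/kg.
Origin Junovia qualifies under the Iloria–Junovia agreement and 58.61 is covered: preferential rate Free applies instead.
Duty = $276,813.84 × 0% = $0.00.
Line 4 (23.07, Belova, 851 kg, $161,826.16):
Base rate for 23.07 is 3% + $1.83/kg.
Additional duty on 23.07 from Belova: +25.3%. Applied ad valorem rate: 3% + 25.3% = 28.3%.
Duty = $161,826.16 × 28.3% + 851 × $1.83 = $47,354.13.
Total = $15,924.82 + $13,347.81 + $0.00 + $47,354.13 = $76,626.76.

$76,626.76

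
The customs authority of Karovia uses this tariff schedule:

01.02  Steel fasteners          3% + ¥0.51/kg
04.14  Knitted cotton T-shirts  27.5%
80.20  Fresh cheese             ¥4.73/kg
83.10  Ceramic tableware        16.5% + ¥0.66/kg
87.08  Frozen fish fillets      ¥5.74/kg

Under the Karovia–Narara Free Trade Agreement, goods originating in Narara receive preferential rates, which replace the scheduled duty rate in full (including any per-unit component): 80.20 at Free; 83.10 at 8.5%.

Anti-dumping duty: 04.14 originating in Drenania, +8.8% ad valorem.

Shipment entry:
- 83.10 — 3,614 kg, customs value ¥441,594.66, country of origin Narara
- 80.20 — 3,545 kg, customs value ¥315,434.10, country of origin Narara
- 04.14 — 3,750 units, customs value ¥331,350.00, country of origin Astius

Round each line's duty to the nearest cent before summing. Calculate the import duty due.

Line 1 (83.10, Narara, 3,614 kg, ¥441,594.66):
Base rate for 83.10 is 16.5% + ¥0.66/kg.
Origin Narara qualifies under the Karovia–Narara agreement and 83.10 is covered: preferential rate 8.5% applies instead.
Duty = ¥441,594.66 × 8.5% = ¥37,535.55.
Line 2 (80.20, Narara, 3,545 kg, ¥315,434.10):
Base rate for 80.20 is ¥4.73/kg.
Origin Narara qualifies under the Karovia–Narara agreement and 80.20 is covered: preferential rate Free applies instead.
Duty = ¥315,434.10 × 0% = ¥0.00.
Line 3 (04.14, Astius, 3,750 units, ¥331,350.00):
Base rate for 04.14 is 27.5%.
The additional-duty order on 04.14 targets Drenania, not Astius; it does not apply.
Duty = ¥331,350.00 × 27.5% = ¥91,121.25.
Total = ¥37,535.55 + ¥0.00 + ¥91,121.25 = ¥128,656.80.

¥128,656.80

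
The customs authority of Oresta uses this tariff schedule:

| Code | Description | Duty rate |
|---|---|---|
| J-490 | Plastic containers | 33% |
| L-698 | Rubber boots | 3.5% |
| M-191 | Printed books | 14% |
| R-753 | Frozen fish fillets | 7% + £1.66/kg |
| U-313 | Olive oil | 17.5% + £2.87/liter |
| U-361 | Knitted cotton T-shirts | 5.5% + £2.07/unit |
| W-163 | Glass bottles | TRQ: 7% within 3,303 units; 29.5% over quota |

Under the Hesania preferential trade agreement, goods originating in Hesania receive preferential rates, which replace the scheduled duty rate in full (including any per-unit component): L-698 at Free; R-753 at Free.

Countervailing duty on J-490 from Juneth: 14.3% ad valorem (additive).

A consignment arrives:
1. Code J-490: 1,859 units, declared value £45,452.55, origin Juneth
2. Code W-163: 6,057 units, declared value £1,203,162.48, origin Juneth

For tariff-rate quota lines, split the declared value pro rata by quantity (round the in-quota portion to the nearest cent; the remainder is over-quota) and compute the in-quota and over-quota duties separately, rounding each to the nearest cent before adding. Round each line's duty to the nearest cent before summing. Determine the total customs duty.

£228,807.71

Line 1 (J-490, Juneth, 1,859 units, £45,452.55):
Base rate for J-490 is 33%.
Additional duty on J-490 from Juneth: +14.3%. Applied ad valorem rate: 33% + 14.3% = 47.3%.
Duty = £45,452.55 × 47.3% = £21,499.06.
Line 2 (W-163, Juneth, 6,057 units, £1,203,162.48):
Code W-163 is under a tariff-rate quota (threshold 3,303 units). In-quota: 3,303 units at 7%; over-quota: 2,754 units at 29.5%.
Pro-rata value split: in-quota = £1,203,162.48 × 3,303/6,057 = £656,107.92; over-quota = £1,203,162.48 − £656,107.92 = £547,054.56.
In-quota duty = £656,107.92 × 7% = £45,927.55. Over-quota duty = £547,054.56 × 29.5% = £161,381.10.
Line duty = £45,927.55 + £161,381.10 = £207,308.65.
Total = £21,499.06 + £207,308.65 = £228,807.71.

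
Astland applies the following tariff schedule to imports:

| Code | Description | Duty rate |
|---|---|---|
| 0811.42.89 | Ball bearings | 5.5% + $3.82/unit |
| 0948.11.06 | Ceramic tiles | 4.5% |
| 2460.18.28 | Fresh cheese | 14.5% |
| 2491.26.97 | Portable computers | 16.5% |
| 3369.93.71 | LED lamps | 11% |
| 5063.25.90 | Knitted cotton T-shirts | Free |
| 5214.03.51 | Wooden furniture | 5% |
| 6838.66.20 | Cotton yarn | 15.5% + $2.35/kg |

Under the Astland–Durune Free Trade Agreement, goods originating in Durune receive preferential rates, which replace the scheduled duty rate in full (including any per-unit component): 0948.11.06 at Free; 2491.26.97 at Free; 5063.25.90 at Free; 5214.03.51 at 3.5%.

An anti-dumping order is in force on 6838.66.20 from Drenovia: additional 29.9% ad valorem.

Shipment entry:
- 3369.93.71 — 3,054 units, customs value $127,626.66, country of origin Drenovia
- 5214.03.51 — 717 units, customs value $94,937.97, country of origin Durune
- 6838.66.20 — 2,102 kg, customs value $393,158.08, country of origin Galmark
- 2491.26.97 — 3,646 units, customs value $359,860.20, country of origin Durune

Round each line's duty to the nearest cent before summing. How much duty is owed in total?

$83,240.96

Line 1 (3369.93.71, Drenovia, 3,054 units, $127,626.66):
Base rate for 3369.93.71 is 11%.
Duty = $127,626.66 × 11% = $14,038.93.
Line 2 (5214.03.51, Durune, 717 units, $94,937.97):
Base rate for 5214.03.51 is 5%.
Origin Durune qualifies under the Astland–Durune agreement and 5214.03.51 is covered: preferential rate 3.5% applies instead.
Duty = $94,937.97 × 3.5% = $3,322.83.
Line 3 (6838.66.20, Galmark, 2,102 kg, $393,158.08):
Base rate for 6838.66.20 is 15.5% + $2.35/kg.
The additional-duty order on 6838.66.20 targets Drenovia, not Galmark; it does not apply.
Duty = $393,158.08 × 15.5% + 2,102 × $2.35 = $65,879.20.
Line 4 (2491.26.97, Durune, 3,646 units, $359,860.20):
Base rate for 2491.26.97 is 16.5%.
Origin Durune qualifies under the Astland–Durune agreement and 2491.26.97 is covered: preferential rate Free applies instead.
Duty = $359,860.20 × 0% = $0.00.
Total = $14,038.93 + $3,322.83 + $65,879.20 + $0.00 = $83,240.96.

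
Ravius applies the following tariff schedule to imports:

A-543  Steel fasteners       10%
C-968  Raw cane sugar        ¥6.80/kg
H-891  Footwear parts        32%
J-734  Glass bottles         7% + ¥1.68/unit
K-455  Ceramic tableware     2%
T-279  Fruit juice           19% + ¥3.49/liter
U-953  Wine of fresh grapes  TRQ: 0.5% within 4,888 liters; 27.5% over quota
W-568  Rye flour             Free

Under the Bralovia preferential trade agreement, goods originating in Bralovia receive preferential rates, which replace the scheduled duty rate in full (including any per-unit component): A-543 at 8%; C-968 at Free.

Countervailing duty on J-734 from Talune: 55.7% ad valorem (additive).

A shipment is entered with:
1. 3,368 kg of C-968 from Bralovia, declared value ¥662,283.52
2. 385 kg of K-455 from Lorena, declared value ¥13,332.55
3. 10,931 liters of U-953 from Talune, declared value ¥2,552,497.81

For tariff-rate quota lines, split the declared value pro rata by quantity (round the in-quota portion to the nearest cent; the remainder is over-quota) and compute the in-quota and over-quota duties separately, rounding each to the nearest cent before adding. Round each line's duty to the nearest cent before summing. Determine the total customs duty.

Line 1 (C-968, Bralovia, 3,368 kg, ¥662,283.52):
Base rate for C-968 is ¥6.80/kg.
Origin Bralovia qualifies under the Ravius–Bralovia agreement and C-968 is covered: preferential rate Free applies instead.
Duty = ¥662,283.52 × 0% = ¥0.00.
Line 2 (K-455, Lorena, 385 kg, ¥13,332.55):
Base rate for K-455 is 2%.
Duty = ¥13,332.55 × 2% = ¥266.65.
Line 3 (U-953, Talune, 10,931 liters, ¥2,552,497.81):
Code U-953 is under a tariff-rate quota (threshold 4,888 liters). In-quota: 4,888 liters at 0.5%; over-quota: 6,043 liters at 27.5%.
Pro-rata value split: in-quota = ¥2,552,497.81 × 4,888/10,931 = ¥1,141,396.88; over-quota = ¥2,552,497.81 − ¥1,141,396.88 = ¥1,411,100.93.
In-quota duty = ¥1,141,396.88 × 0.5% = ¥5,706.98. Over-quota duty = ¥1,411,100.93 × 27.5% = ¥388,052.76.
Line duty = ¥5,706.98 + ¥388,052.76 = ¥393,759.74.
Total = ¥0.00 + ¥266.65 + ¥393,759.74 = ¥394,026.39.

¥394,026.39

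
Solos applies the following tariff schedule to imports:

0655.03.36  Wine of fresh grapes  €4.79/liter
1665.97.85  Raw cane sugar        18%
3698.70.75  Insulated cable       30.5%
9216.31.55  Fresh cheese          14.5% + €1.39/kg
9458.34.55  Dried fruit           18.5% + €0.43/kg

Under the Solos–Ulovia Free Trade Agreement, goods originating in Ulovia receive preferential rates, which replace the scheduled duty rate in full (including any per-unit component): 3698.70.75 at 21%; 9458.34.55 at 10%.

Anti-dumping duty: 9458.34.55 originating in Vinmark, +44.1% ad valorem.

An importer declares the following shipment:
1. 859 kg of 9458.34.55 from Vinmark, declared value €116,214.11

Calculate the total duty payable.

€73,119.40

Line 1 (9458.34.55, Vinmark, 859 kg, €116,214.11):
Base rate for 9458.34.55 is 18.5% + €0.43/kg.
9458.34.55 has an FTA preferential rate, but origin Vinmark is not Ulovia; base rate stands.
Additional duty on 9458.34.55 from Vinmark: +44.1%. Applied ad valorem rate: 18.5% + 44.1% = 62.6%.
Duty = €116,214.11 × 62.6% + 859 × €0.43 = €73,119.40.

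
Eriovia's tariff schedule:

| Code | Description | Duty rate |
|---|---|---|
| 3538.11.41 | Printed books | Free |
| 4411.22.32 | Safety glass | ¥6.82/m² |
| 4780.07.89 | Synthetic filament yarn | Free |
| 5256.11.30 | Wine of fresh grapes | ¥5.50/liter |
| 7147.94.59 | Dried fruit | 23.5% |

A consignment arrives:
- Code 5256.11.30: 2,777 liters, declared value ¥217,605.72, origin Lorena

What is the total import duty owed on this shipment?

¥15,273.50

Line 1 (5256.11.30, Lorena, 2,777 liters, ¥217,605.72):
Base rate for 5256.11.30 is ¥5.50/liter.
Duty = 2,777 × ¥5.50 = ¥15,273.50.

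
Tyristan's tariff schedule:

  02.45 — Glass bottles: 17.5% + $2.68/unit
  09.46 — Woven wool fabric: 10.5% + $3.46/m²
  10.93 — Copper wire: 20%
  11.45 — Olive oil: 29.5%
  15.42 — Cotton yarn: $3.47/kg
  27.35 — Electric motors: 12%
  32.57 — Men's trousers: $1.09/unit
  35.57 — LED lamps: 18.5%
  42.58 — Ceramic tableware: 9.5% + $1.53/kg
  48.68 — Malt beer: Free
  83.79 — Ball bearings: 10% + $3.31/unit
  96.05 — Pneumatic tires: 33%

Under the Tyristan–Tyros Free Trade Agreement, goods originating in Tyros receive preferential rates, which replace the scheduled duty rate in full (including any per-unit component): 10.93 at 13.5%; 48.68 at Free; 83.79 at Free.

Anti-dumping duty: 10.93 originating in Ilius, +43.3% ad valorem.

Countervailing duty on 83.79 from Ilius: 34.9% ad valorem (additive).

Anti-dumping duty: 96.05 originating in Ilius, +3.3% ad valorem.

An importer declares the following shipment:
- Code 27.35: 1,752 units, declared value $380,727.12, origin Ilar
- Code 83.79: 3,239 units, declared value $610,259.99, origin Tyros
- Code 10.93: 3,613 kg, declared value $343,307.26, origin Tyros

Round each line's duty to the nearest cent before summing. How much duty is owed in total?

Line 1 (27.35, Ilar, 1,752 units, $380,727.12):
Base rate for 27.35 is 12%.
Duty = $380,727.12 × 12% = $45,687.25.
Line 2 (83.79, Tyros, 3,239 units, $610,259.99):
Base rate for 83.79 is 10% + $3.31/unit.
Origin Tyros qualifies under the Tyristan–Tyros agreement and 83.79 is covered: preferential rate Free applies instead.
The additional-duty order on 83.79 targets Ilius, not Tyros; it does not apply.
Duty = $610,259.99 × 0% = $0.00.
Line 3 (10.93, Tyros, 3,613 kg, $343,307.26):
Base rate for 10.93 is 20%.
Origin Tyros qualifies under the Tyristan–Tyros agreement and 10.93 is covered: preferential rate 13.5% applies instead.
The additional-duty order on 10.93 targets Ilius, not Tyros; it does not apply.
Duty = $343,307.26 × 13.5% = $46,346.48.
Total = $45,687.25 + $0.00 + $46,346.48 = $92,033.73.

$92,033.73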